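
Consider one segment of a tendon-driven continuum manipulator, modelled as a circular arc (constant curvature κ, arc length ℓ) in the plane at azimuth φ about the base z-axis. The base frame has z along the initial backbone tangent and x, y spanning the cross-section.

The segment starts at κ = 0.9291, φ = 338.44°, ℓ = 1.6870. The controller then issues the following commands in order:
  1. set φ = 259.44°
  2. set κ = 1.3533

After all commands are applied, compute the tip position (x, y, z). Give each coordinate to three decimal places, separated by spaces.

initial: κ=0.9291, φ=338.44°, ℓ=1.6870
cmd 1: set φ=259.44° → (κ,φ,ℓ)=(0.9291,259.44°,1.6870) → tip=(-0.1966,-1.0545,1.0763)
cmd 2: set κ=1.3533 → (κ,φ,ℓ)=(1.3533,259.44°,1.6870) → tip=(-0.2239,-1.2011,0.5593)

-0.224 -1.201 0.559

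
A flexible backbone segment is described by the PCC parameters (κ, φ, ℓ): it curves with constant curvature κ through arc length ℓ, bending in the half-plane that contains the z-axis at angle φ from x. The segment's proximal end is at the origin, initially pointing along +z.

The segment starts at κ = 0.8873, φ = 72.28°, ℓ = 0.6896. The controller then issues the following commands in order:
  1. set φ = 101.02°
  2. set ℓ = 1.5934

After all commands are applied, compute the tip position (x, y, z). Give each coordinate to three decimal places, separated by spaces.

initial: κ=0.8873, φ=72.28°, ℓ=0.6896
cmd 1: set φ=101.02° → (κ,φ,ℓ)=(0.8873,101.02°,0.6896) → tip=(-0.0391,0.2007,0.6474)
cmd 2: set ℓ=1.5934 → (κ,φ,ℓ)=(0.8873,101.02°,1.5934) → tip=(-0.1818,0.9333,1.1132)

-0.182 0.933 1.113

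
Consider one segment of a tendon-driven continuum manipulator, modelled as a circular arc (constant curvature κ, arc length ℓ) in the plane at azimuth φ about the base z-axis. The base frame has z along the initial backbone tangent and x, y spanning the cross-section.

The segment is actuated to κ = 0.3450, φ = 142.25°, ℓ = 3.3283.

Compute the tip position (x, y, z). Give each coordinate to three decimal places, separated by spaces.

-1.352 1.047 2.644

θ = κ·ℓ = 0.3450 × 3.3283 = 1.14826 rad
ρ = (1 − cos θ)/κ = (1 − 0.41007)/0.3450 = 1.70994
z = sin θ / κ = 0.91205/0.3450 = 2.64363
x = ρ cos φ = 1.70994 × cos(142.25°) = -1.35203
y = ρ sin φ = 1.70994 × sin(142.25°) = 1.04685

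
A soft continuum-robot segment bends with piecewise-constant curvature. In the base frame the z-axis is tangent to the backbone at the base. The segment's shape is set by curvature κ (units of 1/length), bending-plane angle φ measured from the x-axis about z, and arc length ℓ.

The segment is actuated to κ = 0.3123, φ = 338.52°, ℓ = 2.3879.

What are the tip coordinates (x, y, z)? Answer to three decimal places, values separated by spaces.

0.791 -0.311 2.173

θ = κ·ℓ = 0.3123 × 2.3879 = 0.74574 rad
ρ = (1 − cos θ)/κ = (1 − 0.73459)/0.3123 = 0.84987
z = sin θ / κ = 0.67852/0.3123 = 2.17264
x = ρ cos φ = 0.84987 × cos(338.52°) = 0.79084
y = ρ sin φ = 0.84987 × sin(338.52°) = -0.31120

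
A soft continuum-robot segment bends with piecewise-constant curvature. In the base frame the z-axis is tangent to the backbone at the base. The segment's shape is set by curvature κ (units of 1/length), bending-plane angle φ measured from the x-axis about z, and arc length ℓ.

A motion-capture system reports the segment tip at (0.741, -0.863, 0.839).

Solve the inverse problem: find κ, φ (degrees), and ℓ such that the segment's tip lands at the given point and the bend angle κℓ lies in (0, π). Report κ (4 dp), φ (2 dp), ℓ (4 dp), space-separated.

1.1387 310.65 1.6427

ρ = √(x²+y²) = √(0.741² + -0.863²) = 1.13748
φ = atan2(y, x) mod 360° = atan2(-0.863, 0.741) = 310.6505°
|p|² = ρ² + z² = 1.13748² + 0.839² = 1.99777
κ = 2ρ / |p|² = 2×1.13748 / 1.99777 = 1.13874
θ = 2·atan2(ρ, z) = 2·atan2(1.13748, 0.839) = 1.87056 rad
ℓ = θ/κ = 1.87056/1.13874 = 1.64265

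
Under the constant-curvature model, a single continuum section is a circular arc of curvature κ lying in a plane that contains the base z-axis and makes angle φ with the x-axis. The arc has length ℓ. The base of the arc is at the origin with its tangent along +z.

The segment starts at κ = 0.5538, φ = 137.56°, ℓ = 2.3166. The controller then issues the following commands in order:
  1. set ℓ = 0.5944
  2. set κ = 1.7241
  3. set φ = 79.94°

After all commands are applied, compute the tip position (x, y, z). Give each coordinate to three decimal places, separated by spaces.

initial: κ=0.5538, φ=137.56°, ℓ=2.3166
cmd 1: set ℓ=0.5944 → (κ,φ,ℓ)=(0.5538,137.56°,0.5944) → tip=(-0.0715,0.0654,0.5837)
cmd 2: set κ=1.7241 → (κ,φ,ℓ)=(1.7241,137.56°,0.5944) → tip=(-0.2058,0.1882,0.4957)
cmd 3: set φ=79.94° → (κ,φ,ℓ)=(1.7241,79.94°,0.5944) → tip=(0.0487,0.2745,0.4957)

0.049 0.275 0.496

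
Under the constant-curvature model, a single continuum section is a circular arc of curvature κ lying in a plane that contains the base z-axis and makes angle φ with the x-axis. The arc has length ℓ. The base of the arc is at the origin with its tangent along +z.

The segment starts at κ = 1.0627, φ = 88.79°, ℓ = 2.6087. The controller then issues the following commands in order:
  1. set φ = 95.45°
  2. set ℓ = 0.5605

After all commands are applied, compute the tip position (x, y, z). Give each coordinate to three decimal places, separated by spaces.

initial: κ=1.0627, φ=88.79°, ℓ=2.6087
cmd 1: set φ=95.45° → (κ,φ,ℓ)=(1.0627,95.45°,2.6087) → tip=(-0.1727,1.8103,0.3397)
cmd 2: set ℓ=0.5605 → (κ,φ,ℓ)=(1.0627,95.45°,0.5605) → tip=(-0.0154,0.1613,0.5279)

-0.015 0.161 0.528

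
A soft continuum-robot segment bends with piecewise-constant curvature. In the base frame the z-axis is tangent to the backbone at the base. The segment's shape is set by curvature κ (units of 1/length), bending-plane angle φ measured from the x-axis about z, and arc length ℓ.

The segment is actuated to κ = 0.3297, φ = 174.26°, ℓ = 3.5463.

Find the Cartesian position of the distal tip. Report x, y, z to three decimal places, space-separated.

θ = κ·ℓ = 0.3297 × 3.5463 = 1.16922 rad
ρ = (1 − cos θ)/κ = (1 − 0.39087)/0.3297 = 1.84752
z = sin θ / κ = 0.92044/0.3297 = 2.79176
x = ρ cos φ = 1.84752 × cos(174.26°) = -1.83825
y = ρ sin φ = 1.84752 × sin(174.26°) = 0.18478

-1.838 0.185 2.792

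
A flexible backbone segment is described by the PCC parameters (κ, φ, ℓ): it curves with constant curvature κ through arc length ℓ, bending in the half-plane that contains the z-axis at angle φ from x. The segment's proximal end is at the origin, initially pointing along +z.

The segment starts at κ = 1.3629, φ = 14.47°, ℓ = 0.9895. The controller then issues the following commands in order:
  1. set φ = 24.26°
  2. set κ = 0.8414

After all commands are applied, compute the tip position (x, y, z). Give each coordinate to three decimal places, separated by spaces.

initial: κ=1.3629, φ=14.47°, ℓ=0.9895
cmd 1: set φ=24.26° → (κ,φ,ℓ)=(1.3629,24.26°,0.9895) → tip=(0.5215,0.2350,0.7157)
cmd 2: set κ=0.8414 → (κ,φ,ℓ)=(0.8414,24.26°,0.9895) → tip=(0.3543,0.1597,0.8791)

0.354 0.160 0.879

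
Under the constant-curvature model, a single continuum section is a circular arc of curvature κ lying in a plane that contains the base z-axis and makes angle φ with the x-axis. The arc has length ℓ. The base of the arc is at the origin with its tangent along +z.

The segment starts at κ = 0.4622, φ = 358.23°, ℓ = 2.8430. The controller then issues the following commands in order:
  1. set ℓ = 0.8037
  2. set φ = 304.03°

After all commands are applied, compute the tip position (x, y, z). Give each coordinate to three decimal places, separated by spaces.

initial: κ=0.4622, φ=358.23°, ℓ=2.8430
cmd 1: set ℓ=0.8037 → (κ,φ,ℓ)=(0.4622,358.23°,0.8037) → tip=(0.1475,-0.0046,0.7853)
cmd 2: set φ=304.03° → (κ,φ,ℓ)=(0.4622,304.03°,0.8037) → tip=(0.0826,-0.1223,0.7853)

0.083 -0.122 0.785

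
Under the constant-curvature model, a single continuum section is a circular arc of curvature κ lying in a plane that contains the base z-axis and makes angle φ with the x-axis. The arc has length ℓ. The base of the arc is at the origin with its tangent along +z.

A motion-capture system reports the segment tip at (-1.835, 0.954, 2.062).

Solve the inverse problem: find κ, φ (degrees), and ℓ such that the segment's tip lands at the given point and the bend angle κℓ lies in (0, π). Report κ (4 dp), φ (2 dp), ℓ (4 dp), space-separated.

0.4850 152.53 3.2452

ρ = √(x²+y²) = √(-1.835² + 0.954²) = 2.06817
φ = atan2(y, x) mod 360° = atan2(0.954, -1.835) = 152.5305°
|p|² = ρ² + z² = 2.06817² + 2.062² = 8.52918
κ = 2ρ / |p|² = 2×2.06817 / 8.52918 = 0.48496
θ = 2·atan2(ρ, z) = 2·atan2(2.06817, 2.062) = 1.57379 rad
ℓ = θ/κ = 1.57379/0.48496 = 3.24516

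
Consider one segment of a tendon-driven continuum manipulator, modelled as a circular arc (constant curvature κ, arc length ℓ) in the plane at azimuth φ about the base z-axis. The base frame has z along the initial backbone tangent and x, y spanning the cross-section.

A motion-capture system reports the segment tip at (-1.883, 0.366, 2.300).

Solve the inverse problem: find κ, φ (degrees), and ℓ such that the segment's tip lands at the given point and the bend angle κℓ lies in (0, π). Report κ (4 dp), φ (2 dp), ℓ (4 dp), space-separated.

0.4277 169.00 3.2505

ρ = √(x²+y²) = √(-1.883² + 0.366²) = 1.91824
φ = atan2(y, x) mod 360° = atan2(0.366, -1.883) = 169.0005°
|p|² = ρ² + z² = 1.91824² + 2.300² = 8.96964
κ = 2ρ / |p|² = 2×1.91824 / 8.96964 = 0.42772
θ = 2·atan2(ρ, z) = 2·atan2(1.91824, 2.300) = 1.39028 rad
ℓ = θ/κ = 1.39028/0.42772 = 3.25047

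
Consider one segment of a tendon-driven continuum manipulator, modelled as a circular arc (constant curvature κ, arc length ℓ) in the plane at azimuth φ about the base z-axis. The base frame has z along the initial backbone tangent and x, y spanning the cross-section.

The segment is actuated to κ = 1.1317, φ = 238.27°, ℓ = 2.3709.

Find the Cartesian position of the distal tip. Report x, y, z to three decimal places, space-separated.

-0.881 -1.426 0.391

θ = κ·ℓ = 1.1317 × 2.3709 = 2.68315 rad
ρ = (1 − cos θ)/κ = (1 − -0.89674)/1.1317 = 1.67601
z = sin θ / κ = 0.44255/1.1317 = 0.39105
x = ρ cos φ = 1.67601 × cos(238.27°) = -0.88144
y = ρ sin φ = 1.67601 × sin(238.27°) = -1.42551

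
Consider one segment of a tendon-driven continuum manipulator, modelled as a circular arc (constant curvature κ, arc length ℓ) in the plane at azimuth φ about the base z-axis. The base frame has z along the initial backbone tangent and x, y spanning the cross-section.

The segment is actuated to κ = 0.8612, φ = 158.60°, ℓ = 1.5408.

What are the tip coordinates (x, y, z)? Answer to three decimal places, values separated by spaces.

-0.820 0.321 1.127

θ = κ·ℓ = 0.8612 × 1.5408 = 1.32694 rad
ρ = (1 − cos θ)/κ = (1 − 0.24145)/0.8612 = 0.88081
z = sin θ / κ = 0.97041/0.8612 = 1.12682
x = ρ cos φ = 0.88081 × cos(158.60°) = -0.82008
y = ρ sin φ = 0.88081 × sin(158.60°) = 0.32139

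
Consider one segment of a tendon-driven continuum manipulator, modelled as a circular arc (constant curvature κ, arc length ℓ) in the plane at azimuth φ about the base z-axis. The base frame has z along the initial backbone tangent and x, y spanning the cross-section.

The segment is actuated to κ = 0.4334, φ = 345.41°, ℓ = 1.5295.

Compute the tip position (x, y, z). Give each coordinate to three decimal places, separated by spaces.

θ = κ·ℓ = 0.4334 × 1.5295 = 0.66289 rad
ρ = (1 − cos θ)/κ = (1 − 0.78822)/0.4334 = 0.48865
z = sin θ / κ = 0.61539/0.4334 = 1.41992
x = ρ cos φ = 0.48865 × cos(345.41°) = 0.47289
y = ρ sin φ = 0.48865 × sin(345.41°) = -0.12309

0.473 -0.123 1.420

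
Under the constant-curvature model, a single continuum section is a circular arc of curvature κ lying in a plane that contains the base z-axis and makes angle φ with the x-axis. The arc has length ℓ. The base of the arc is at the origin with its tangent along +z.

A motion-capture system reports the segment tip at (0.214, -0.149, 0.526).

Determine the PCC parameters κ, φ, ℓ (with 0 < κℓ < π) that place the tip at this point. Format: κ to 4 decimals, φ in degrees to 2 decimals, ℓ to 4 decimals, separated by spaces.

ρ = √(x²+y²) = √(0.214² + -0.149²) = 0.26076
φ = atan2(y, x) mod 360° = atan2(-0.149, 0.214) = 325.1520°
|p|² = ρ² + z² = 0.26076² + 0.526² = 0.34467
κ = 2ρ / |p|² = 2×0.26076 / 0.34467 = 1.51310
θ = 2·atan2(ρ, z) = 2·atan2(0.26076, 0.526) = 0.92048 rad
ℓ = θ/κ = 0.92048/1.51310 = 0.60834

1.5131 325.15 0.6083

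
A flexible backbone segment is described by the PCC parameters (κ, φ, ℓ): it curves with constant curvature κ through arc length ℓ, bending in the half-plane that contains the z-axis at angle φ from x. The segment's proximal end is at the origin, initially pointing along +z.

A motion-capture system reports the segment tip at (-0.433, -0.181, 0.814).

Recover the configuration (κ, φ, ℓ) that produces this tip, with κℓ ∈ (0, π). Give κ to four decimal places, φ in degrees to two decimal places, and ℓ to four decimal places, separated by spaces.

ρ = √(x²+y²) = √(-0.433² + -0.181²) = 0.46931
φ = atan2(y, x) mod 360° = atan2(-0.181, -0.433) = 202.6856°
|p|² = ρ² + z² = 0.46931² + 0.814² = 0.88285
κ = 2ρ / |p|² = 2×0.46931 / 0.88285 = 1.06317
θ = 2·atan2(ρ, z) = 2·atan2(0.46931, 0.814) = 1.04599 rad
ℓ = θ/κ = 1.04599/1.06317 = 0.98384

1.0632 202.69 0.9838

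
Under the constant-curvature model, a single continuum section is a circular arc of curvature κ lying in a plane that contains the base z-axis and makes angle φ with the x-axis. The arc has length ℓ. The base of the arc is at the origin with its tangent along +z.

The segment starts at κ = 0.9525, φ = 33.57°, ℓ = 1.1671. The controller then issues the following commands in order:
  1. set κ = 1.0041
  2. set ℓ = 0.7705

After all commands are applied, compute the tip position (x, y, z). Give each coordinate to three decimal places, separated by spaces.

0.236 0.157 0.696

initial: κ=0.9525, φ=33.57°, ℓ=1.1671
cmd 1: set κ=1.0041 → (κ,φ,ℓ)=(1.0041,33.57°,1.1671) → tip=(0.5075,0.3368,0.9177)
cmd 2: set ℓ=0.7705 → (κ,φ,ℓ)=(1.0041,33.57°,0.7705) → tip=(0.2362,0.1568,0.6959)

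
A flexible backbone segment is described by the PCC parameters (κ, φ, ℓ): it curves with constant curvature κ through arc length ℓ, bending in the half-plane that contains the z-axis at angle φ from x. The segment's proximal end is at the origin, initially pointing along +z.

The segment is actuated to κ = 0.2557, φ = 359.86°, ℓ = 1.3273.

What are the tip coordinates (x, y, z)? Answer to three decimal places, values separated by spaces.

0.223 -0.001 1.302

θ = κ·ℓ = 0.2557 × 1.3273 = 0.33939 rad
ρ = (1 − cos θ)/κ = (1 − 0.94296)/0.2557 = 0.22308
z = sin θ / κ = 0.33291/0.2557 = 1.30197
x = ρ cos φ = 0.22308 × cos(359.86°) = 0.22308
y = ρ sin φ = 0.22308 × sin(359.86°) = -0.00055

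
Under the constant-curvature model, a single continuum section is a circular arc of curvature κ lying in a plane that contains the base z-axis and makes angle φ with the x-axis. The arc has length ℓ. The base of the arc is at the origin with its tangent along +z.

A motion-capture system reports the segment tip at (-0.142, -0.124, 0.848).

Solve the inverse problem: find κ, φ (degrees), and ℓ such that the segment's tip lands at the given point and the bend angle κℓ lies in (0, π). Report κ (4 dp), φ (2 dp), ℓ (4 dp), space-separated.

ρ = √(x²+y²) = √(-0.142² + -0.124²) = 0.18852
φ = atan2(y, x) mod 360° = atan2(-0.124, -0.142) = 221.1287°
|p|² = ρ² + z² = 0.18852² + 0.848² = 0.75464
κ = 2ρ / |p|² = 2×0.18852 / 0.75464 = 0.49963
θ = 2·atan2(ρ, z) = 2·atan2(0.18852, 0.848) = 0.43751 rad
ℓ = θ/κ = 0.43751/0.49963 = 0.87567

0.4996 221.13 0.8757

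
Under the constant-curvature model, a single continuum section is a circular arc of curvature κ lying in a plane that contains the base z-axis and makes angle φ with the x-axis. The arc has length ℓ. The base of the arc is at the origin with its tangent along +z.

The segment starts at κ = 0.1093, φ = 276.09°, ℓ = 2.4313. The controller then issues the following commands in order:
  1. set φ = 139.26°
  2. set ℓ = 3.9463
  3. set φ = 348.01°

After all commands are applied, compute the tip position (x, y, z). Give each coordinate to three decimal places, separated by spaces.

initial: κ=0.1093, φ=276.09°, ℓ=2.4313
cmd 1: set φ=139.26° → (κ,φ,ℓ)=(0.1093,139.26°,2.4313) → tip=(-0.2433,0.2096,2.4028)
cmd 2: set ℓ=3.9463 → (κ,φ,ℓ)=(0.1093,139.26°,3.9463) → tip=(-0.6349,0.5469,3.8251)
cmd 3: set φ=348.01° → (κ,φ,ℓ)=(0.1093,348.01°,3.9463) → tip=(0.8197,-0.1741,3.8251)

0.820 -0.174 3.825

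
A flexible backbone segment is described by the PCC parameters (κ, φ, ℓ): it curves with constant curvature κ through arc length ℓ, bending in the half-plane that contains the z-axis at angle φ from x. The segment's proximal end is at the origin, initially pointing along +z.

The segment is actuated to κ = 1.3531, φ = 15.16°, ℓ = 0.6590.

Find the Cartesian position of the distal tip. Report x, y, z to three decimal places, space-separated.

0.265 0.072 0.575

θ = κ·ℓ = 1.3531 × 0.6590 = 0.89169 rad
ρ = (1 − cos θ)/κ = (1 − 0.62810)/1.3531 = 0.27485
z = sin θ / κ = 0.77814/1.3531 = 0.57508
x = ρ cos φ = 0.27485 × cos(15.16°) = 0.26529
y = ρ sin φ = 0.27485 × sin(15.16°) = 0.07188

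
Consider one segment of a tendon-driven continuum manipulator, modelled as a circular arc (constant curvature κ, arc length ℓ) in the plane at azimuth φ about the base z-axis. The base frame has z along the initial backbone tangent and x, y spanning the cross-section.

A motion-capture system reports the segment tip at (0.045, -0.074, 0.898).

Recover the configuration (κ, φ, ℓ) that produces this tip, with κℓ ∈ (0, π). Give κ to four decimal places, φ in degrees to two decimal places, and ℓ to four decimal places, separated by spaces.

0.2128 301.30 0.9036

ρ = √(x²+y²) = √(0.045² + -0.074²) = 0.08661
φ = atan2(y, x) mod 360° = atan2(-0.074, 0.045) = 301.3041°
|p|² = ρ² + z² = 0.08661² + 0.898² = 0.81390
κ = 2ρ / |p|² = 2×0.08661 / 0.81390 = 0.21282
θ = 2·atan2(ρ, z) = 2·atan2(0.08661, 0.898) = 0.19230 rad
ℓ = θ/κ = 0.19230/0.21282 = 0.90356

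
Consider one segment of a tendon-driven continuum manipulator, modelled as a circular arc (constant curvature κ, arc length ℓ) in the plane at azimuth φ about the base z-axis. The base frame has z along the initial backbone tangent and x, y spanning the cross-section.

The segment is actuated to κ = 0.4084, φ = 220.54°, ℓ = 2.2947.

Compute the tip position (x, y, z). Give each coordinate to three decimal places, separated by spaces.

-0.759 -0.649 1.973

θ = κ·ℓ = 0.4084 × 2.2947 = 0.93716 rad
ρ = (1 − cos θ)/κ = (1 − 0.59208)/0.4084 = 0.99882
z = sin θ / κ = 0.80588/0.4084 = 1.97325
x = ρ cos φ = 0.99882 × cos(220.54°) = -0.75905
y = ρ sin φ = 0.99882 × sin(220.54°) = -0.64921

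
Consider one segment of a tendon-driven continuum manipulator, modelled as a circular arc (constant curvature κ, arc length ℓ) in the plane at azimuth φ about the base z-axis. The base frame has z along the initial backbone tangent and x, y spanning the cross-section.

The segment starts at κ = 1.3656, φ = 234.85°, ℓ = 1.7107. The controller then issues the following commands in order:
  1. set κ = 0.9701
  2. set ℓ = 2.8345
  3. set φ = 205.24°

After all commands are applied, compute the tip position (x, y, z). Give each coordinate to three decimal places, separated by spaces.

-1.794 -0.846 0.394

initial: κ=1.3656, φ=234.85°, ℓ=1.7107
cmd 1: set κ=0.9701 → (κ,φ,ℓ)=(0.9701,234.85°,1.7107) → tip=(-0.6461,-0.9176,1.0268)
cmd 2: set ℓ=2.8345 → (κ,φ,ℓ)=(0.9701,234.85°,2.8345) → tip=(-1.1419,-1.6218,0.3937)
cmd 3: set φ=205.24° → (κ,φ,ℓ)=(0.9701,205.24°,2.8345) → tip=(-1.7941,-0.8458,0.3937)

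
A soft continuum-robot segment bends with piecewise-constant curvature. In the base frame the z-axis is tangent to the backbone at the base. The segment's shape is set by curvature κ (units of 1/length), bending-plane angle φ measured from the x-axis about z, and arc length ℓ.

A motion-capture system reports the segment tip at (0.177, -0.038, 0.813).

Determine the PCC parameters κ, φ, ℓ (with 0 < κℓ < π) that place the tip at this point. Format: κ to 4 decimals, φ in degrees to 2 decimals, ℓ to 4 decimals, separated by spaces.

ρ = √(x²+y²) = √(0.177² + -0.038²) = 0.18103
φ = atan2(y, x) mod 360° = atan2(-0.038, 0.177) = 347.8831°
|p|² = ρ² + z² = 0.18103² + 0.813² = 0.69374
κ = 2ρ / |p|² = 2×0.18103 / 0.69374 = 0.52190
θ = 2·atan2(ρ, z) = 2·atan2(0.18103, 0.813) = 0.43820 rad
ℓ = θ/κ = 0.43820/0.52190 = 0.83961

0.5219 347.88 0.8396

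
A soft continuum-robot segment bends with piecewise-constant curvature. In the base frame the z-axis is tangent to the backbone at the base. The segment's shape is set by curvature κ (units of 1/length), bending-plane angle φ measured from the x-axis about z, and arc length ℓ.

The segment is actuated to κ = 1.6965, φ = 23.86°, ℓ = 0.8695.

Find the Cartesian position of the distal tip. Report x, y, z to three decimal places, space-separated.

θ = κ·ℓ = 1.6965 × 0.8695 = 1.47511 rad
ρ = (1 − cos θ)/κ = (1 − 0.09554)/1.6965 = 0.53313
z = sin θ / κ = 0.99543/1.6965 = 0.58675
x = ρ cos φ = 0.53313 × cos(23.86°) = 0.48757
y = ρ sin φ = 0.53313 × sin(23.86°) = 0.21565

0.488 0.216 0.587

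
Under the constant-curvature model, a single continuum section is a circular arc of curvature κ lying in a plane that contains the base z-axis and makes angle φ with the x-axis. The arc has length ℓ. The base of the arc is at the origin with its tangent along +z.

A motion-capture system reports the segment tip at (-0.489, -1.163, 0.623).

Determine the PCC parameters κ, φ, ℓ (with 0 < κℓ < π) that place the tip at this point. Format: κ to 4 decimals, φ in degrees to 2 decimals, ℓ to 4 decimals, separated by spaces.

ρ = √(x²+y²) = √(-0.489² + -1.163²) = 1.26162
φ = atan2(y, x) mod 360° = atan2(-1.163, -0.489) = 247.1950°
|p|² = ρ² + z² = 1.26162² + 0.623² = 1.97982
κ = 2ρ / |p|² = 2×1.26162 / 1.97982 = 1.27448
θ = 2·atan2(ρ, z) = 2·atan2(1.26162, 0.623) = 2.22423 rad
ℓ = θ/κ = 2.22423/1.27448 = 1.74520

1.2745 247.19 1.7452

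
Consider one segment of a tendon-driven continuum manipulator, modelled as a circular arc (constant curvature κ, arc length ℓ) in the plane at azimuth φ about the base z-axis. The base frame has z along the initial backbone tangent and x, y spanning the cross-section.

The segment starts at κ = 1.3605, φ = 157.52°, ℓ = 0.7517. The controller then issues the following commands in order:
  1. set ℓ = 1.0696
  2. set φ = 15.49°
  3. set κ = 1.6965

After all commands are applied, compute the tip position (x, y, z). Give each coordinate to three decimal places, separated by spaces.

0.705 0.195 0.572

initial: κ=1.3605, φ=157.52°, ℓ=0.7517
cmd 1: set ℓ=1.0696 → (κ,φ,ℓ)=(1.3605,157.52°,1.0696) → tip=(-0.6008,0.2486,0.7301)
cmd 2: set φ=15.49° → (κ,φ,ℓ)=(1.3605,15.49°,1.0696) → tip=(0.6266,0.1737,0.7301)
cmd 3: set κ=1.6965 → (κ,φ,ℓ)=(1.6965,15.49°,1.0696) → tip=(0.7051,0.1954,0.5720)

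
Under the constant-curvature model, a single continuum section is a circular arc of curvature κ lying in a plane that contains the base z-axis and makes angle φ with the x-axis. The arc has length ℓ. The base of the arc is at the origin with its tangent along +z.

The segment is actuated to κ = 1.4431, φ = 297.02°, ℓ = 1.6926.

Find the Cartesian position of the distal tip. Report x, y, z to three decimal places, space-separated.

0.556 -1.090 0.446

θ = κ·ℓ = 1.4431 × 1.6926 = 2.44259 rad
ρ = (1 − cos θ)/κ = (1 − -0.76548)/1.4431 = 1.22340
z = sin θ / κ = 0.64345/1.4431 = 0.44588
x = ρ cos φ = 1.22340 × cos(297.02°) = 0.55579
y = ρ sin φ = 1.22340 × sin(297.02°) = -1.08986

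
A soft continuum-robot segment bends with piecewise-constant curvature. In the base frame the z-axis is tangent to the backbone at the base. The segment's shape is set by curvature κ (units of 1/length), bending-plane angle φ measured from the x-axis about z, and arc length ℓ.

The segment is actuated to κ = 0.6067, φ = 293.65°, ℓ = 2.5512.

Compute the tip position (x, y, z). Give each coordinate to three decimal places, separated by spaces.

0.646 -1.475 1.648

θ = κ·ℓ = 0.6067 × 2.5512 = 1.54781 rad
ρ = (1 − cos θ)/κ = (1 − 0.02298)/0.6067 = 1.61038
z = sin θ / κ = 0.99974/0.6067 = 1.64783
x = ρ cos φ = 1.61038 × cos(293.65°) = 0.64600
y = ρ sin φ = 1.61038 × sin(293.65°) = -1.47513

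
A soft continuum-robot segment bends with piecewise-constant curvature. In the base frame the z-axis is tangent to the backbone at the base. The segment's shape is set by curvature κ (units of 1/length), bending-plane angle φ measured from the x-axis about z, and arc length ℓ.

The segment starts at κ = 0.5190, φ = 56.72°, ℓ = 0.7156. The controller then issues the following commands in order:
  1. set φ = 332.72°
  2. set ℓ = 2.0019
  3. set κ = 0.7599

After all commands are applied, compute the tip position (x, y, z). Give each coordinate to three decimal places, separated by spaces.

initial: κ=0.5190, φ=56.72°, ℓ=0.7156
cmd 1: set φ=332.72° → (κ,φ,ℓ)=(0.5190,332.72°,0.7156) → tip=(0.1168,-0.0602,0.6993)
cmd 2: set ℓ=2.0019 → (κ,φ,ℓ)=(0.5190,332.72°,2.0019) → tip=(0.8441,-0.4353,1.6607)
cmd 3: set κ=0.7599 → (κ,φ,ℓ)=(0.7599,332.72°,2.0019) → tip=(1.1117,-0.5733,1.3143)

1.112 -0.573 1.314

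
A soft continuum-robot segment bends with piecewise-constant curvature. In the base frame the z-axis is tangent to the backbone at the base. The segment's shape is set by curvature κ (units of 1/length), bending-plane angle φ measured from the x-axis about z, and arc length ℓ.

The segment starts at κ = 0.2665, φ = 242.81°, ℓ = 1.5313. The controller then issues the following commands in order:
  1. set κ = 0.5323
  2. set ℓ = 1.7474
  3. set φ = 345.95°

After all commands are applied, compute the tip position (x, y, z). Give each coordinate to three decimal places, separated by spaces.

0.733 -0.183 1.506

initial: κ=0.2665, φ=242.81°, ℓ=1.5313
cmd 1: set κ=0.5323 → (κ,φ,ℓ)=(0.5323,242.81°,1.5313) → tip=(-0.2697,-0.5251,1.3673)
cmd 2: set ℓ=1.7474 → (κ,φ,ℓ)=(0.5323,242.81°,1.7474) → tip=(-0.3453,-0.6722,1.5061)
cmd 3: set φ=345.95° → (κ,φ,ℓ)=(0.5323,345.95°,1.7474) → tip=(0.7331,-0.1835,1.5061)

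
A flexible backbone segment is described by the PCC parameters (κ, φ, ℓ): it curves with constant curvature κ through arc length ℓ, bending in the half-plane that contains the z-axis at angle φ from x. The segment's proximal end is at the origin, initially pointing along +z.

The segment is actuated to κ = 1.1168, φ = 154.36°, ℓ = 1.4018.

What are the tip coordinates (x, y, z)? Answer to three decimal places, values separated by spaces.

θ = κ·ℓ = 1.1168 × 1.4018 = 1.56553 rad
ρ = (1 − cos θ)/κ = (1 − 0.00527)/1.1168 = 0.89070
z = sin θ / κ = 0.99999/1.1168 = 0.89540
x = ρ cos φ = 0.89070 × cos(154.36°) = -0.80299
y = ρ sin φ = 0.89070 × sin(154.36°) = 0.38542

-0.803 0.385 0.895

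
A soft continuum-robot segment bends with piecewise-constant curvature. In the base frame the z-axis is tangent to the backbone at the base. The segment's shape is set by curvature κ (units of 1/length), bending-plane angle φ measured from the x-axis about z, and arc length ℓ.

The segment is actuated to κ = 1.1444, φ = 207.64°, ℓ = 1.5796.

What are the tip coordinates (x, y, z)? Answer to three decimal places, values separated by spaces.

θ = κ·ℓ = 1.1444 × 1.5796 = 1.80769 rad
ρ = (1 − cos θ)/κ = (1 − -0.23469)/1.1444 = 1.07890
z = sin θ / κ = 0.97207/1.1444 = 0.84942
x = ρ cos φ = 1.07890 × cos(207.64°) = -0.95577
y = ρ sin φ = 1.07890 × sin(207.64°) = -0.50052

-0.956 -0.501 0.849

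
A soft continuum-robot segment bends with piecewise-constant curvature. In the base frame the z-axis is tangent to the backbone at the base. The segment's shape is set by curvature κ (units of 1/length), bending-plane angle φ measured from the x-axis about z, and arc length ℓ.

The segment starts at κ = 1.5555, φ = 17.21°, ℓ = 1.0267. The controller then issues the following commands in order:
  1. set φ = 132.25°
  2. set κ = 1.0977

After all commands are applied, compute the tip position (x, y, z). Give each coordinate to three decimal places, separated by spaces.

initial: κ=1.5555, φ=17.21°, ℓ=1.0267
cmd 1: set φ=132.25° → (κ,φ,ℓ)=(1.5555,132.25°,1.0267) → tip=(-0.4436,0.4884,0.6427)
cmd 2: set κ=1.0977 → (κ,φ,ℓ)=(1.0977,132.25°,1.0267) → tip=(-0.3495,0.3848,0.8227)

-0.350 0.385 0.823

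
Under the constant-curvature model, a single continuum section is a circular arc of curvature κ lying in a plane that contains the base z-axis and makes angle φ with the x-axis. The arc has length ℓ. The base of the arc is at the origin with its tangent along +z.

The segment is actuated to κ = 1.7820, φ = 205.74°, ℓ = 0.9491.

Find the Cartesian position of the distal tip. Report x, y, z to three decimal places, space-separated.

θ = κ·ℓ = 1.7820 × 0.9491 = 1.69130 rad
ρ = (1 − cos θ)/κ = (1 − -0.12021)/1.7820 = 0.62862
z = sin θ / κ = 0.99275/1.7820 = 0.55710
x = ρ cos φ = 0.62862 × cos(205.74°) = -0.56625
y = ρ sin φ = 0.62862 × sin(205.74°) = -0.27300

-0.566 -0.273 0.557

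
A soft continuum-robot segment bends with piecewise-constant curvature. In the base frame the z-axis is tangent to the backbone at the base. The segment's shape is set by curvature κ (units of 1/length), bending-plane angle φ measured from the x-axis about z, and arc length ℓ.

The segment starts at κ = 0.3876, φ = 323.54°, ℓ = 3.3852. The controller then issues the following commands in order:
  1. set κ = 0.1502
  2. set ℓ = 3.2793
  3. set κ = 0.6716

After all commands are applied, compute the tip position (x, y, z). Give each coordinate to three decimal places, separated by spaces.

1.905 -1.407 1.202

initial: κ=0.3876, φ=323.54°, ℓ=3.3852
cmd 1: set κ=0.1502 → (κ,φ,ℓ)=(0.1502,323.54°,3.3852) → tip=(0.6774,-0.5005,3.2412)
cmd 2: set ℓ=3.2793 → (κ,φ,ℓ)=(0.1502,323.54°,3.2793) → tip=(0.6365,-0.4703,3.1483)
cmd 3: set κ=0.6716 → (κ,φ,ℓ)=(0.6716,323.54°,3.2793) → tip=(1.9046,-1.4073,1.2017)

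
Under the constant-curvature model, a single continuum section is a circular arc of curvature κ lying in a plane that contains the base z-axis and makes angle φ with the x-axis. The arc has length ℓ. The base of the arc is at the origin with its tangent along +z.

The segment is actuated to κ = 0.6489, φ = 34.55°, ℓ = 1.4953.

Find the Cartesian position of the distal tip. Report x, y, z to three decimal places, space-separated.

θ = κ·ℓ = 0.6489 × 1.4953 = 0.97030 rad
ρ = (1 − cos θ)/κ = (1 − 0.56505)/0.6489 = 0.67029
z = sin θ / κ = 0.82506/0.6489 = 1.27147
x = ρ cos φ = 0.67029 × cos(34.55°) = 0.55207
y = ρ sin φ = 0.67029 × sin(34.55°) = 0.38014

0.552 0.380 1.271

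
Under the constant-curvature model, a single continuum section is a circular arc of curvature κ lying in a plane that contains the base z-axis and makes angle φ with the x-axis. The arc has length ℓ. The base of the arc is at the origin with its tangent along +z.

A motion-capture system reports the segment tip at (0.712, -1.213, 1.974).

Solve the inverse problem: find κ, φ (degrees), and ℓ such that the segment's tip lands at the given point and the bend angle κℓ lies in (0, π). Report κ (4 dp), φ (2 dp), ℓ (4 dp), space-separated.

ρ = √(x²+y²) = √(0.712² + -1.213²) = 1.40653
φ = atan2(y, x) mod 360° = atan2(-1.213, 0.712) = 300.4118°
|p|² = ρ² + z² = 1.40653² + 1.974² = 5.87499
κ = 2ρ / |p|² = 2×1.40653 / 5.87499 = 0.47882
θ = 2·atan2(ρ, z) = 2·atan2(1.40653, 1.974) = 1.23817 rad
ℓ = θ/κ = 1.23817/0.47882 = 2.58588

0.4788 300.41 2.5859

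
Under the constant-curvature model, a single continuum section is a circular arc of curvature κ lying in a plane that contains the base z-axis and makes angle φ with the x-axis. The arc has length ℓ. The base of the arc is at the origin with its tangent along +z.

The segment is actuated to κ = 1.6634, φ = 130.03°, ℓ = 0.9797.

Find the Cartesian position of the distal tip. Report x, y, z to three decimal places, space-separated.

-0.409 0.487 0.600

θ = κ·ℓ = 1.6634 × 0.9797 = 1.62963 rad
ρ = (1 − cos θ)/κ = (1 − -0.05880)/1.6634 = 0.63653
z = sin θ / κ = 0.99827/1.6634 = 0.60014
x = ρ cos φ = 0.63653 × cos(130.03°) = -0.40941
y = ρ sin φ = 0.63653 × sin(130.03°) = 0.48740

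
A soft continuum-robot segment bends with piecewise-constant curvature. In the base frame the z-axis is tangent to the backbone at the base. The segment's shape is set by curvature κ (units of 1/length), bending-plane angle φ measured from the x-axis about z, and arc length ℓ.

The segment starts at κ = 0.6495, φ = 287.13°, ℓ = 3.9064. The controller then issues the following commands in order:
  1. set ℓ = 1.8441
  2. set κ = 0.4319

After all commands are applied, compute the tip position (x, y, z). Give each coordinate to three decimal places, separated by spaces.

initial: κ=0.6495, φ=287.13°, ℓ=3.9064
cmd 1: set ℓ=1.8441 → (κ,φ,ℓ)=(0.6495,287.13°,1.8441) → tip=(0.2882,-0.9351,1.4337)
cmd 2: set κ=0.4319 → (κ,φ,ℓ)=(0.4319,287.13°,1.8441) → tip=(0.2051,-0.6655,1.6552)

0.205 -0.665 1.655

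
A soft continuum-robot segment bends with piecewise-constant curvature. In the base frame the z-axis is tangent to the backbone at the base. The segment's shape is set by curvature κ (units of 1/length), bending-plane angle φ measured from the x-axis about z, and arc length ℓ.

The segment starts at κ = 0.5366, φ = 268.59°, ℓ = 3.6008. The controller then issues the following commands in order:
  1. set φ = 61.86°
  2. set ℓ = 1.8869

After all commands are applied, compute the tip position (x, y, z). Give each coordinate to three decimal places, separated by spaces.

0.413 0.773 1.581

initial: κ=0.5366, φ=268.59°, ℓ=3.6008
cmd 1: set φ=61.86° → (κ,φ,ℓ)=(0.5366,61.86°,3.6008) → tip=(1.1897,2.2243,1.7432)
cmd 2: set ℓ=1.8869 → (κ,φ,ℓ)=(0.5366,61.86°,1.8869) → tip=(0.4133,0.7728,1.5806)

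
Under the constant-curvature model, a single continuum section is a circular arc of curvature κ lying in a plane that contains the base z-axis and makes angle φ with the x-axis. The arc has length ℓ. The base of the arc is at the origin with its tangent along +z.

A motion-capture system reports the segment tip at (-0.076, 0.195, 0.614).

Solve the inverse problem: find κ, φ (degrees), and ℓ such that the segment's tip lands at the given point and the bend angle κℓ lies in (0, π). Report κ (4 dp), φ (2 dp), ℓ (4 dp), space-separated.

0.9947 111.29 0.6605

ρ = √(x²+y²) = √(-0.076² + 0.195²) = 0.20929
φ = atan2(y, x) mod 360° = atan2(0.195, -0.076) = 111.2930°
|p|² = ρ² + z² = 0.20929² + 0.614² = 0.42080
κ = 2ρ / |p|² = 2×0.20929 / 0.42080 = 0.99472
θ = 2·atan2(ρ, z) = 2·atan2(0.20929, 0.614) = 0.65702 rad
ℓ = θ/κ = 0.65702/0.99472 = 0.66050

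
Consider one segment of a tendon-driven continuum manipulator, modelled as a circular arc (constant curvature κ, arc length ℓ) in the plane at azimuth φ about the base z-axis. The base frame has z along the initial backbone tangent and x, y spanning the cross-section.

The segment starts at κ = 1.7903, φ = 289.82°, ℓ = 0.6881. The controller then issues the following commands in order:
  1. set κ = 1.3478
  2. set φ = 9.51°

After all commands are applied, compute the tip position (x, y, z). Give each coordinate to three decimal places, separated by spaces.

initial: κ=1.7903, φ=289.82°, ℓ=0.6881
cmd 1: set κ=1.3478 → (κ,φ,ℓ)=(1.3478,289.82°,0.6881) → tip=(0.1007,-0.2793,0.5936)
cmd 2: set φ=9.51° → (κ,φ,ℓ)=(1.3478,9.51°,0.6881) → tip=(0.2928,0.0490,0.5936)

0.293 0.049 0.594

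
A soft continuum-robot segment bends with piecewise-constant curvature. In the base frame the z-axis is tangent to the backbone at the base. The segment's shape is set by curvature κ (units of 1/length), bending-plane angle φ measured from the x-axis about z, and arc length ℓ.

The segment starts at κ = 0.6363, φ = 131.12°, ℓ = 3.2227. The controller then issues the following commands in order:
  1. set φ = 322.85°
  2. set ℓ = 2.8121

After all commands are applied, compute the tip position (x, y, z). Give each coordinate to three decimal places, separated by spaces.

1.524 -1.155 1.534

initial: κ=0.6363, φ=131.12°, ℓ=3.2227
cmd 1: set φ=322.85° → (κ,φ,ℓ)=(0.6363,322.85°,3.2227) → tip=(1.8309,-1.3872,1.3941)
cmd 2: set ℓ=2.8121 → (κ,φ,ℓ)=(0.6363,322.85°,2.8121) → tip=(1.5242,-1.1549,1.5342)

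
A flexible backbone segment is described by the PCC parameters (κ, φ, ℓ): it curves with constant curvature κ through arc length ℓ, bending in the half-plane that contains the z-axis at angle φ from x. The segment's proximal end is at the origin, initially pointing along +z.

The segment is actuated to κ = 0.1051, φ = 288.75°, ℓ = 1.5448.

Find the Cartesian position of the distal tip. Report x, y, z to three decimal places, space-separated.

θ = κ·ℓ = 0.1051 × 1.5448 = 0.16236 rad
ρ = (1 − cos θ)/κ = (1 − 0.98685)/0.1051 = 0.12513
z = sin θ / κ = 0.16165/0.1051 = 1.53802
x = ρ cos φ = 0.12513 × cos(288.75°) = 0.04022
y = ρ sin φ = 0.12513 × sin(288.75°) = -0.11849

0.040 -0.118 1.538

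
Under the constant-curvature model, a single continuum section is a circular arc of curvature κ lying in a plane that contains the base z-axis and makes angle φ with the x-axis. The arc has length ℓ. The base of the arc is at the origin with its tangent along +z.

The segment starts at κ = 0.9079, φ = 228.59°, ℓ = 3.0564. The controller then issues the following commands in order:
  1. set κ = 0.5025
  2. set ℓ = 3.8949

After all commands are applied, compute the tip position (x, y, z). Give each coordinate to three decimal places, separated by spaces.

-1.812 -2.055 1.843

initial: κ=0.9079, φ=228.59°, ℓ=3.0564
cmd 1: set κ=0.5025 → (κ,φ,ℓ)=(0.5025,228.59°,3.0564) → tip=(-1.2703,-1.4404,1.9888)
cmd 2: set ℓ=3.8949 → (κ,φ,ℓ)=(0.5025,228.59°,3.8949) → tip=(-1.8124,-2.0550,1.8433)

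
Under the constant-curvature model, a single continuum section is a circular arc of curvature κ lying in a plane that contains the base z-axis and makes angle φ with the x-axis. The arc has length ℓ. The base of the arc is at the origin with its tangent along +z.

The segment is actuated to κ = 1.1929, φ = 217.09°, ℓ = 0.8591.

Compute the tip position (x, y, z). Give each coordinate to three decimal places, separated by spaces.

-0.321 -0.243 0.716

θ = κ·ℓ = 1.1929 × 0.8591 = 1.02482 rad
ρ = (1 − cos θ)/κ = (1 − 0.51925)/1.1929 = 0.40301
z = sin θ / κ = 0.85462/1.1929 = 0.71642
x = ρ cos φ = 0.40301 × cos(217.09°) = -0.32147
y = ρ sin φ = 0.40301 × sin(217.09°) = -0.24304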